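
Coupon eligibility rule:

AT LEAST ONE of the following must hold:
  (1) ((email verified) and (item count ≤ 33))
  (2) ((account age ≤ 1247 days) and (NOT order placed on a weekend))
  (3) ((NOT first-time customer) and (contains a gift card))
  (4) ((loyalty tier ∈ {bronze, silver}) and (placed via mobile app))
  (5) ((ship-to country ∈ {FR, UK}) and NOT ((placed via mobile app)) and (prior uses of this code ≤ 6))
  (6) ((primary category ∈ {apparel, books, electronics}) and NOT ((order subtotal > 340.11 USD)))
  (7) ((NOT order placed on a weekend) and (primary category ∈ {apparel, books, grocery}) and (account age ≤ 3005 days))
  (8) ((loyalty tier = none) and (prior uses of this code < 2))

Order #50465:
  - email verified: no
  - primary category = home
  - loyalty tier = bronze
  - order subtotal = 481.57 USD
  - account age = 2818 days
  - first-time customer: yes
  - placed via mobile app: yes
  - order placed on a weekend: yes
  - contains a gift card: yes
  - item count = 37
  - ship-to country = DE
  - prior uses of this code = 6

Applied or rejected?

Applied

Atomic conditions:
  email verified: no → false
  item count ≤ 33: 37 ≤ 33 is false
  account age ≤ 1247 days: 2818 ≤ 1247 is false
  NOT order placed on a weekend: yes → false
  NOT first-time customer: yes → false
  contains a gift card: yes → true
  loyalty tier ∈ {bronze, silver}: bronze is in the set → true
  placed via mobile app: yes → true
  ship-to country ∈ {FR, UK}: DE is not in the set → false
  prior uses of this code ≤ 6: 6 ≤ 6 is true
  primary category ∈ {apparel, books, electronics}: home is not in the set → false
  order subtotal > 340.11 USD: 481.57 > 340.11 is true
  primary category ∈ {apparel, books, grocery}: home is not in the set → false
  account age ≤ 3005 days: 2818 ≤ 3005 is true
  loyalty tier = none: bronze == none is false
  prior uses of this code < 2: 6 < 2 is false
Combine:
[1] false AND false = false
[2] false AND false = false
[3] false AND true = false
[4] true AND true = true
[5.2] NOT true = false
[5] false AND false AND true = false
[6.2] NOT true = false
[6] false AND false = false
[7] false AND false AND true = false
[8] false AND false = false
[root] false OR false OR false OR true OR false OR false OR false OR false = true
Overall: true → applied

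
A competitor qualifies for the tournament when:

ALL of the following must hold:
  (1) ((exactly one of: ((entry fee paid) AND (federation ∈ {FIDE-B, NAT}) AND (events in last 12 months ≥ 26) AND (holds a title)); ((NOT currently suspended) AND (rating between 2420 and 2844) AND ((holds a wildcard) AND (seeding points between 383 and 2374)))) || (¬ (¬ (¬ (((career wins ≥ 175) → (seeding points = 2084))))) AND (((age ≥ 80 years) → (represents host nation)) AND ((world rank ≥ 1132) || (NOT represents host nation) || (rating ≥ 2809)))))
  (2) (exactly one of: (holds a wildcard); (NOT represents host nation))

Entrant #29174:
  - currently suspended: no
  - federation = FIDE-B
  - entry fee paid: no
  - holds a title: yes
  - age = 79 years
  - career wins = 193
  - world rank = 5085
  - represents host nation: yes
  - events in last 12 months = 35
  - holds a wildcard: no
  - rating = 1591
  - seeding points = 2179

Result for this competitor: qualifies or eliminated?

Eliminated

Atomic conditions:
  entry fee paid: no → false
  federation ∈ {FIDE-B, NAT}: FIDE-B is in the set → true
  events in last 12 months ≥ 26: 35 ≥ 26 is true
  holds a title: yes → true
  NOT currently suspended: no → true
  rating between 2420 and 2844: 1591 in [2420, 2844] is false
  holds a wildcard: no → false
  seeding points between 383 and 2374: 2179 in [383, 2374] is true
  career wins ≥ 175: 193 ≥ 175 is true
  seeding points = 2084: 2179 == 2084 is false
  age ≥ 80 years: 79 ≥ 80 is false
  represents host nation: yes → true
  world rank ≥ 1132: 5085 ≥ 1132 is true
  NOT represents host nation: yes → false
  rating ≥ 2809: 1591 ≥ 2809 is false
Combine:
[1.1.1] false AND true AND true AND true = false
[1.1.2.3] false AND true = false
[1.1.2] true AND false AND false = false
[1.1] exactly-one(false, false) = false
[1.2.1.1.1.1] true → false = false
[1.2.1.1.1] NOT false = true
[1.2.1.1] NOT true = false
[1.2.1] NOT false = true
[1.2.2.1] false → true (antecedent false ⇒ implication holds) = true
[1.2.2.2] true OR false OR false = true
[1.2.2] true AND true = true
[1.2] true AND true = true
[1] false OR true = true
[2] exactly-one(false, false) = false
[root] true AND false = false
Overall: false → eliminated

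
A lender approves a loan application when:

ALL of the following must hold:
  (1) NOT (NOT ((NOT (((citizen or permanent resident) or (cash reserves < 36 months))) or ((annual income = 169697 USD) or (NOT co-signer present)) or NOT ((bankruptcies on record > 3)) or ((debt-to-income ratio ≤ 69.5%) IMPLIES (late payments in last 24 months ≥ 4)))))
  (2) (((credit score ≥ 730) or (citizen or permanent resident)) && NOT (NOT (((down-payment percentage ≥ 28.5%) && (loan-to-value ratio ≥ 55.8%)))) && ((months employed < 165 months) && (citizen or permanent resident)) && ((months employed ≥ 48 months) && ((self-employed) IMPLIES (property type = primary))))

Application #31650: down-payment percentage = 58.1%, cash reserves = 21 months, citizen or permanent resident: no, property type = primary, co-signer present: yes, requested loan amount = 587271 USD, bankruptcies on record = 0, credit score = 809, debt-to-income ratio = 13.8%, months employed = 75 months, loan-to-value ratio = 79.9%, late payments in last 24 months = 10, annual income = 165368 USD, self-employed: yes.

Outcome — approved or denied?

Denied

Atomic conditions:
  citizen or permanent resident: no → false
  cash reserves < 36 months: 21 < 36 is true
  annual income = 169697 USD: 165368 == 169697 is false
  NOT co-signer present: yes → false
  bankruptcies on record > 3: 0 > 3 is false
  debt-to-income ratio ≤ 69.5%: 13.8 ≤ 69.5 is true
  late payments in last 24 months ≥ 4: 10 ≥ 4 is true
  credit score ≥ 730: 809 ≥ 730 is true
  down-payment percentage ≥ 28.5%: 58.1 ≥ 28.5 is true
  loan-to-value ratio ≥ 55.8%: 79.9 ≥ 55.8 is true
  months employed < 165 months: 75 < 165 is true
  months employed ≥ 48 months: 75 ≥ 48 is true
  self-employed: yes → true
  property type = primary: primary == primary is true
Combine:
[1.1.1.1.1] false OR true = true
[1.1.1.1] NOT true = false
[1.1.1.2] false OR false = false
[1.1.1.3] NOT false = true
[1.1.1.4] true → true = true
[1.1.1] false OR false OR true OR true = true
[1.1] NOT true = false
[1] NOT false = true
[2.1] true OR false = true
[2.2.1.1] true AND true = true
[2.2.1] NOT true = false
[2.2] NOT false = true
[2.3] true AND false = false
[2.4.2] true → true = true
[2.4] true AND true = true
[2] true AND true AND false AND true = false
[root] true AND false = false
Overall: false → denied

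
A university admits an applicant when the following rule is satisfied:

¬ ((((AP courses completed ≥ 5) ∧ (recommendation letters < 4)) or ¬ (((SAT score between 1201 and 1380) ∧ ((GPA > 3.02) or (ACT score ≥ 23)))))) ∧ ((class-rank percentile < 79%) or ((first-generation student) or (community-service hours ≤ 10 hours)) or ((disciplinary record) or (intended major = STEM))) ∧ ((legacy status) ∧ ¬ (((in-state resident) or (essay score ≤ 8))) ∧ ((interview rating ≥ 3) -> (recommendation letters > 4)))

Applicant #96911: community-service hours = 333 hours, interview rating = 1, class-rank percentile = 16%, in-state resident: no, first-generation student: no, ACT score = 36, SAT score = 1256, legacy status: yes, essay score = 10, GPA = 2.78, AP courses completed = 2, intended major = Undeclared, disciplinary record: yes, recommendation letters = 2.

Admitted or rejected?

Admitted

Atomic conditions:
  AP courses completed ≥ 5: 2 ≥ 5 is false
  recommendation letters < 4: 2 < 4 is true
  SAT score between 1201 and 1380: 1256 in [1201, 1380] is true
  GPA > 3.02: 2.78 > 3.02 is false
  ACT score ≥ 23: 36 ≥ 23 is true
  class-rank percentile < 79%: 16 < 79 is true
  first-generation student: no → false
  community-service hours ≤ 10 hours: 333 ≤ 10 is false
  disciplinary record: yes → true
  intended major = STEM: Undeclared == STEM is false
  legacy status: yes → true
  in-state resident: no → false
  essay score ≤ 8: 10 ≤ 8 is false
  interview rating ≥ 3: 1 ≥ 3 is false
  recommendation letters > 4: 2 > 4 is false
Combine:
[1.1.1] false AND true = false
[1.1.2.1.2] false OR true = true
[1.1.2.1] true AND true = true
[1.1.2] NOT true = false
[1.1] false OR false = false
[1] NOT false = true
[2.2] false OR false = false
[2.3] true OR false = true
[2] true OR false OR true = true
[3.2.1] false OR false = false
[3.2] NOT false = true
[3.3] false → false (antecedent false ⇒ implication holds) = true
[3] true AND true AND true = true
[root] true AND true AND true = true
Overall: true → admitted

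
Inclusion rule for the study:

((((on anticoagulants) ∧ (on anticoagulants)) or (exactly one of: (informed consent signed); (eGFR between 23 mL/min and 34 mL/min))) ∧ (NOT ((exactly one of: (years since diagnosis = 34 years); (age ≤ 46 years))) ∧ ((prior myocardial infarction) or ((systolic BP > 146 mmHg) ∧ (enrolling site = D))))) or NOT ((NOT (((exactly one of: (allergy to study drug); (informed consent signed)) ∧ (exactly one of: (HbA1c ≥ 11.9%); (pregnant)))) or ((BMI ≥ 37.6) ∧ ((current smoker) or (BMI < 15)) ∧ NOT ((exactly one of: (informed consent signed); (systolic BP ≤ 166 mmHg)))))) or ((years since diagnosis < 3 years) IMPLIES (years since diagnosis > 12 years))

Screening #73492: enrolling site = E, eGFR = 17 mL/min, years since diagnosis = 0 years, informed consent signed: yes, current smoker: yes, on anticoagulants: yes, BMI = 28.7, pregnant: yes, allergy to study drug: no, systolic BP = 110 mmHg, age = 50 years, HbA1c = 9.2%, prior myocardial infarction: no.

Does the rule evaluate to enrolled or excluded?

Atomic conditions:
  on anticoagulants: yes → true
  informed consent signed: yes → true
  eGFR between 23 mL/min and 34 mL/min: 17 in [23, 34] is false
  years since diagnosis = 34 years: 0 == 34 is false
  age ≤ 46 years: 50 ≤ 46 is false
  prior myocardial infarction: no → false
  systolic BP > 146 mmHg: 110 > 146 is false
  enrolling site = D: E == D is false
  allergy to study drug: no → false
  HbA1c ≥ 11.9%: 9.2 ≥ 11.9 is false
  pregnant: yes → true
  BMI ≥ 37.6: 28.7 ≥ 37.6 is false
  current smoker: yes → true
  BMI < 15: 28.7 < 15 is false
  systolic BP ≤ 166 mmHg: 110 ≤ 166 is true
  years since diagnosis < 3 years: 0 < 3 is true
  years since diagnosis > 12 years: 0 > 12 is false
Combine:
[1.1.1] true AND true = true
[1.1.2] exactly-one(true, false) = true
[1.1] true OR true = true
[1.2.1.1] exactly-one(false, false) = false
[1.2.1] NOT false = true
[1.2.2.2] false AND false = false
[1.2.2] false OR false = false
[1.2] true AND false = false
[1] true AND false = false
[2.1.1.1.1] exactly-one(false, true) = true
[2.1.1.1.2] exactly-one(false, true) = true
[2.1.1.1] true AND true = true
[2.1.1] NOT true = false
[2.1.2.2] true OR false = true
[2.1.2.3.1] exactly-one(true, true) = false
[2.1.2.3] NOT false = true
[2.1.2] false AND true AND true = false
[2.1] false OR false = false
[2] NOT false = true
[3] true → false = false
[root] false OR true OR false = true
Overall: true → enrolled

Enrolled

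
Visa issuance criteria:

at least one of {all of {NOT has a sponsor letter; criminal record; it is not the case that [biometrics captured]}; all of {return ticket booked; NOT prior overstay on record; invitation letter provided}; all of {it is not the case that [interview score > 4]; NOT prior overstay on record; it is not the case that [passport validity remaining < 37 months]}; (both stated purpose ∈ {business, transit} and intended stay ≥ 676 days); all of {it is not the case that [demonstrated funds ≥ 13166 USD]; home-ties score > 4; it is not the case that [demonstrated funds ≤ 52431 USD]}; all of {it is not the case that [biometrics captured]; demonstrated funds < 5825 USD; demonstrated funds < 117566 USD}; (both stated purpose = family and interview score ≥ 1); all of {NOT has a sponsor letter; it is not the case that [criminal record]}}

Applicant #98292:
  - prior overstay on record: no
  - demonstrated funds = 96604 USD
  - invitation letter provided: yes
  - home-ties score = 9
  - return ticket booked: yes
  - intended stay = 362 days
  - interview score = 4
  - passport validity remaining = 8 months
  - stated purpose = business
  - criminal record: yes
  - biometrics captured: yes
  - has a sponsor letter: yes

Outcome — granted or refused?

Atomic conditions:
  NOT has a sponsor letter: yes → false
  criminal record: yes → true
  biometrics captured: yes → true
  return ticket booked: yes → true
  NOT prior overstay on record: no → true
  invitation letter provided: yes → true
  interview score > 4: 4 > 4 is false
  passport validity remaining < 37 months: 8 < 37 is true
  stated purpose ∈ {business, transit}: business is in the set → true
  intended stay ≥ 676 days: 362 ≥ 676 is false
  demonstrated funds ≥ 13166 USD: 96604 ≥ 13166 is true
  home-ties score > 4: 9 > 4 is true
  demonstrated funds ≤ 52431 USD: 96604 ≤ 52431 is false
  demonstrated funds < 5825 USD: 96604 < 5825 is false
  demonstrated funds < 117566 USD: 96604 < 117566 is true
  stated purpose = family: business == family is false
  interview score ≥ 1: 4 ≥ 1 is true
Combine:
[1.3] NOT true = false
[1] false AND true AND false = false
[2] true AND true AND true = true
[3.1] NOT false = true
[3.3] NOT true = false
[3] true AND true AND false = false
[4] true AND false = false
[5.1] NOT true = false
[5.3] NOT false = true
[5] false AND true AND true = false
[6.1] NOT true = false
[6] false AND false AND true = false
[7] false AND true = false
[8.2] NOT true = false
[8] false AND false = false
[root] false OR true OR false OR false OR false OR false OR false OR false = true
Overall: true → granted

Granted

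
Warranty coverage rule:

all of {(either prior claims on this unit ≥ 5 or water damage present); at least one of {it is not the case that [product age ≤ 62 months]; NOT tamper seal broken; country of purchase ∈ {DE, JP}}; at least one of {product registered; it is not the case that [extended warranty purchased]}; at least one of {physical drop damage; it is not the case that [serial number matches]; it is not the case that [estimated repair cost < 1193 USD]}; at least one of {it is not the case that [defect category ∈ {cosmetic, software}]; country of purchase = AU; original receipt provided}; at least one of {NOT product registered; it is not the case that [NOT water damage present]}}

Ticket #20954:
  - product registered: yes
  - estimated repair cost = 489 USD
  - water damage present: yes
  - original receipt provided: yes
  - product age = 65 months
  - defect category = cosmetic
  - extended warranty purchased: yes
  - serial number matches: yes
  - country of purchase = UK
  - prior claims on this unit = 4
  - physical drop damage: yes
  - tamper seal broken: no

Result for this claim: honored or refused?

Honored

Atomic conditions:
  prior claims on this unit ≥ 5: 4 ≥ 5 is false
  water damage present: yes → true
  product age ≤ 62 months: 65 ≤ 62 is false
  NOT tamper seal broken: no → true
  country of purchase ∈ {DE, JP}: UK is not in the set → false
  product registered: yes → true
  extended warranty purchased: yes → true
  physical drop damage: yes → true
  serial number matches: yes → true
  estimated repair cost < 1193 USD: 489 < 1193 is true
  defect category ∈ {cosmetic, software}: cosmetic is in the set → true
  country of purchase = AU: UK == AU is false
  original receipt provided: yes → true
  NOT product registered: yes → false
  NOT water damage present: yes → false
Combine:
[1] false OR true = true
[2.1] NOT false = true
[2] true OR true OR false = true
[3.2] NOT true = false
[3] true OR false = true
[4.2] NOT true = false
[4.3] NOT true = false
[4] true OR false OR false = true
[5.1] NOT true = false
[5] false OR false OR true = true
[6.2] NOT false = true
[6] false OR true = true
[root] true AND true AND true AND true AND true AND true = true
Overall: true → honored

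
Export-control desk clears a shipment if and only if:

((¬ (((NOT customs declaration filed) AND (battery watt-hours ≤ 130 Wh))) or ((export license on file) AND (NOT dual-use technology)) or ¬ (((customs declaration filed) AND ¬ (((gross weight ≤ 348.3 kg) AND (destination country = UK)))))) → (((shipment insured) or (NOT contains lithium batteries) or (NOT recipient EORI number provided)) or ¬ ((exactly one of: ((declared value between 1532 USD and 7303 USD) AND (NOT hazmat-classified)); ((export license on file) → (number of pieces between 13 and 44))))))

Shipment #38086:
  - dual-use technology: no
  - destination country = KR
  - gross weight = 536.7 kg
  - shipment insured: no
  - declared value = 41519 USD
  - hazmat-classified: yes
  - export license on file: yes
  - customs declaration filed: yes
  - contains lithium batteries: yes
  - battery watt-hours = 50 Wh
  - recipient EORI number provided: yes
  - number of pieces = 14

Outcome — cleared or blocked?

Blocked

Atomic conditions:
  NOT customs declaration filed: yes → false
  battery watt-hours ≤ 130 Wh: 50 ≤ 130 is true
  export license on file: yes → true
  NOT dual-use technology: no → true
  customs declaration filed: yes → true
  gross weight ≤ 348.3 kg: 536.7 ≤ 348.3 is false
  destination country = UK: KR == UK is false
  shipment insured: no → false
  NOT contains lithium batteries: yes → false
  NOT recipient EORI number provided: yes → false
  declared value between 1532 USD and 7303 USD: 41519 in [1532, 7303] is false
  NOT hazmat-classified: yes → false
  number of pieces between 13 and 44: 14 in [13, 44] is true
Combine:
[1.1.1] false AND true = false
[1.1] NOT false = true
[1.2] true AND true = true
[1.3.1.2.1] false AND false = false
[1.3.1.2] NOT false = true
[1.3.1] true AND true = true
[1.3] NOT true = false
[1] true OR true OR false = true
[2.1] false OR false OR false = false
[2.2.1.1] false AND false = false
[2.2.1.2] true → true = true
[2.2.1] exactly-one(false, true) = true
[2.2] NOT true = false
[2] false OR false = false
[root] true → false = false
Overall: false → blocked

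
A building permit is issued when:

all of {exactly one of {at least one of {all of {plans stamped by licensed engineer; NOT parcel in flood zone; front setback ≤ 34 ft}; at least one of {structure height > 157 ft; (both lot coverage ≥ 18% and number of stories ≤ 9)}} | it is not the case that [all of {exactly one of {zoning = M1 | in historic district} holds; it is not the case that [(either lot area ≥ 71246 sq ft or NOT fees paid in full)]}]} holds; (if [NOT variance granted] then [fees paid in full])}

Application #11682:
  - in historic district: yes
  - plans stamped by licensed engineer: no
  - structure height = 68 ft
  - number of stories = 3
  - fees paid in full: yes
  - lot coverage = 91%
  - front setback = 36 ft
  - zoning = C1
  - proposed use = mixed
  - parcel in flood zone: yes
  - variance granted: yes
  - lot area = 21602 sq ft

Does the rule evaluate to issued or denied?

Issued

Atomic conditions:
  plans stamped by licensed engineer: no → false
  NOT parcel in flood zone: yes → false
  front setback ≤ 34 ft: 36 ≤ 34 is false
  structure height > 157 ft: 68 > 157 is false
  lot coverage ≥ 18%: 91 ≥ 18 is true
  number of stories ≤ 9: 3 ≤ 9 is true
  zoning = M1: C1 == M1 is false
  in historic district: yes → true
  lot area ≥ 71246 sq ft: 21602 ≥ 71246 is false
  NOT fees paid in full: yes → false
  NOT variance granted: yes → false
  fees paid in full: yes → true
Combine:
[1.1.1] false AND false AND false = false
[1.1.2.2] true AND true = true
[1.1.2] false OR true = true
[1.1] false OR true = true
[1.2.1.1] exactly-one(false, true) = true
[1.2.1.2.1] false OR false = false
[1.2.1.2] NOT false = true
[1.2.1] true AND true = true
[1.2] NOT true = false
[1] exactly-one(true, false) = true
[2] false → true (antecedent false ⇒ implication holds) = true
[root] true AND true = true
Overall: true → issued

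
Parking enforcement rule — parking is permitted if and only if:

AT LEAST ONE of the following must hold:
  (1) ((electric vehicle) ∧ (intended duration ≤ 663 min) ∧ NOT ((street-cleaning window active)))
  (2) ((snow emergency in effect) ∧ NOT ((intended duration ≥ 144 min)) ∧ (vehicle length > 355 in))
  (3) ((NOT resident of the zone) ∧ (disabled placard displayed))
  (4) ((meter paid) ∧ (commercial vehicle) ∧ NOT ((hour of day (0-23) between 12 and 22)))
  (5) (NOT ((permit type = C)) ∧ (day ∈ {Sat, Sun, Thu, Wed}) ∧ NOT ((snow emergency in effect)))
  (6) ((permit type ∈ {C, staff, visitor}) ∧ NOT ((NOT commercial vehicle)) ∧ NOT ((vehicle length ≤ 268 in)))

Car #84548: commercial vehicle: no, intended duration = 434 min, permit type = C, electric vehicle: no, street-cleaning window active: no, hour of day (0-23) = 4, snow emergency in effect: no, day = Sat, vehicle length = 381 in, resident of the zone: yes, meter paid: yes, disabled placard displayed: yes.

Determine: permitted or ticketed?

Atomic conditions:
  electric vehicle: no → false
  intended duration ≤ 663 min: 434 ≤ 663 is true
  street-cleaning window active: no → false
  snow emergency in effect: no → false
  intended duration ≥ 144 min: 434 ≥ 144 is true
  vehicle length > 355 in: 381 > 355 is true
  NOT resident of the zone: yes → false
  disabled placard displayed: yes → true
  meter paid: yes → true
  commercial vehicle: no → false
  hour of day (0-23) between 12 and 22: 4 in [12, 22] is false
  permit type = C: C == C is true
  day ∈ {Sat, Sun, Thu, Wed}: Sat is in the set → true
  permit type ∈ {C, staff, visitor}: C is in the set → true
  NOT commercial vehicle: no → true
  vehicle length ≤ 268 in: 381 ≤ 268 is false
Combine:
[1.3] NOT false = true
[1] false AND true AND true = false
[2.2] NOT true = false
[2] false AND false AND true = false
[3] false AND true = false
[4.3] NOT false = true
[4] true AND false AND true = false
[5.1] NOT true = false
[5.3] NOT false = true
[5] false AND true AND true = false
[6.2] NOT true = false
[6.3] NOT false = true
[6] true AND false AND true = false
[root] false OR false OR false OR false OR false OR false = false
Overall: false → ticketed

Ticketed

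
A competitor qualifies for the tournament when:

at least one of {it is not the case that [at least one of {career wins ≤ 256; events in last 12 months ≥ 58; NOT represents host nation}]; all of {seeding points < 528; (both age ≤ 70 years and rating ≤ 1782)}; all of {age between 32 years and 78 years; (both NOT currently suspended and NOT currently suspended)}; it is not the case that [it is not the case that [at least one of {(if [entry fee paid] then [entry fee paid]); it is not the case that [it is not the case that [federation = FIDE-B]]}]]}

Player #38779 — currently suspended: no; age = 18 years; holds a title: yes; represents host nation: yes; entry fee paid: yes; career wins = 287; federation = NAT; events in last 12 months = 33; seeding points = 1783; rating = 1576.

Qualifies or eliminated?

Atomic conditions:
  career wins ≤ 256: 287 ≤ 256 is false
  events in last 12 months ≥ 58: 33 ≥ 58 is false
  NOT represents host nation: yes → false
  seeding points < 528: 1783 < 528 is false
  age ≤ 70 years: 18 ≤ 70 is true
  rating ≤ 1782: 1576 ≤ 1782 is true
  age between 32 years and 78 years: 18 in [32, 78] is false
  NOT currently suspended: no → true
  entry fee paid: yes → true
  federation = FIDE-B: NAT == FIDE-B is false
Combine:
[1.1] false OR false OR false = false
[1] NOT false = true
[2.2] true AND true = true
[2] false AND true = false
[3.2] true AND true = true
[3] false AND true = false
[4.1.1.1] true → true = true
[4.1.1.2.1] NOT false = true
[4.1.1.2] NOT true = false
[4.1.1] true OR false = true
[4.1] NOT true = false
[4] NOT false = true
[root] true OR false OR false OR true = true
Overall: true → qualifies

Qualifies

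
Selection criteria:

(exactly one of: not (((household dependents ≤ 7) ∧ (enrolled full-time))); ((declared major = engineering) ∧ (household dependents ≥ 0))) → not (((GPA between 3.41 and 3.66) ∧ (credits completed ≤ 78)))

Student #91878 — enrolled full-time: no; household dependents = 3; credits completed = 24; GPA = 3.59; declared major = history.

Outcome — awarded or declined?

Declined

Atomic conditions:
  household dependents ≤ 7: 3 ≤ 7 is true
  enrolled full-time: no → false
  declared major = engineering: history == engineering is false
  household dependents ≥ 0: 3 ≥ 0 is true
  GPA between 3.41 and 3.66: 3.59 in [3.41, 3.66] is true
  credits completed ≤ 78: 24 ≤ 78 is true
Combine:
[1.1.1] true AND false = false
[1.1] NOT false = true
[1.2] false AND true = false
[1] exactly-one(true, false) = true
[2.1] true AND true = true
[2] NOT true = false
[root] true → false = false
Overall: false → declined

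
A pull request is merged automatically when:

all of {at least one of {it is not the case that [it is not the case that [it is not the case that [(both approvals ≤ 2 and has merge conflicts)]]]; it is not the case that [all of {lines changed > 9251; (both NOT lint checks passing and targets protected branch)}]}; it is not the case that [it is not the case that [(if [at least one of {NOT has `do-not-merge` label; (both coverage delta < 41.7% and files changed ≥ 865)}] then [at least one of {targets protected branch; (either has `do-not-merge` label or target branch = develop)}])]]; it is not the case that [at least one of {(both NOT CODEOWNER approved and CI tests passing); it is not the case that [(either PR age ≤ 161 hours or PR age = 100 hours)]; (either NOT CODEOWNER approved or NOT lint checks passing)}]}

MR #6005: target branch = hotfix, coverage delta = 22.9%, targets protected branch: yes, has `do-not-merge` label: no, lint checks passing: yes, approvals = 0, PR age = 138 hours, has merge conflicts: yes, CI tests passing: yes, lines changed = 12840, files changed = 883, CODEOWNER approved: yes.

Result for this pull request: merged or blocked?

Merged

Atomic conditions:
  approvals ≤ 2: 0 ≤ 2 is true
  has merge conflicts: yes → true
  lines changed > 9251: 12840 > 9251 is true
  NOT lint checks passing: yes → false
  targets protected branch: yes → true
  NOT has `do-not-merge` label: no → true
  coverage delta < 41.7%: 22.9 < 41.7 is true
  files changed ≥ 865: 883 ≥ 865 is true
  has `do-not-merge` label: no → false
  target branch = develop: hotfix == develop is false
  NOT CODEOWNER approved: yes → false
  CI tests passing: yes → true
  PR age ≤ 161 hours: 138 ≤ 161 is true
  PR age = 100 hours: 138 == 100 is false
Combine:
[1.1.1.1.1] true AND true = true
[1.1.1.1] NOT true = false
[1.1.1] NOT false = true
[1.1] NOT true = false
[1.2.1.2] false AND true = false
[1.2.1] true AND false = false
[1.2] NOT false = true
[1] false OR true = true
[2.1.1.1.2] true AND true = true
[2.1.1.1] true OR true = true
[2.1.1.2.2] false OR false = false
[2.1.1.2] true OR false = true
[2.1.1] true → true = true
[2.1] NOT true = false
[2] NOT false = true
[3.1.1] false AND true = false
[3.1.2.1] true OR false = true
[3.1.2] NOT true = false
[3.1.3] false OR false = false
[3.1] false OR false OR false = false
[3] NOT false = true
[root] true AND true AND true = true
Overall: true → merged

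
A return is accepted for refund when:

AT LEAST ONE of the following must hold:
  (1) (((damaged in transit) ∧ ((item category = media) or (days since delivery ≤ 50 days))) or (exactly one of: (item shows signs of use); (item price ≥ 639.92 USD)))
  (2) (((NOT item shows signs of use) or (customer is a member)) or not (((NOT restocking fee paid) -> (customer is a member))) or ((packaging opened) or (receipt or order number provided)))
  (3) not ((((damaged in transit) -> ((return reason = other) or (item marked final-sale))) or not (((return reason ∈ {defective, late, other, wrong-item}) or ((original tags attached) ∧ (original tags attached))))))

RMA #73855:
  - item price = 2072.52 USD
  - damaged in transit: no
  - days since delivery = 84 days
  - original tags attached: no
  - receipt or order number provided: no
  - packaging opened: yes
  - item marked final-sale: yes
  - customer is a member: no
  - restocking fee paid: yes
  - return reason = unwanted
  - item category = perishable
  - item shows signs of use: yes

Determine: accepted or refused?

Accepted

Atomic conditions:
  damaged in transit: no → false
  item category = media: perishable == media is false
  days since delivery ≤ 50 days: 84 ≤ 50 is false
  item shows signs of use: yes → true
  item price ≥ 639.92 USD: 2072.52 ≥ 639.92 is true
  NOT item shows signs of use: yes → false
  customer is a member: no → false
  NOT restocking fee paid: yes → false
  packaging opened: yes → true
  receipt or order number provided: no → false
  return reason = other: unwanted == other is false
  item marked final-sale: yes → true
  return reason ∈ {defective, late, other, wrong-item}: unwanted is not in the set → false
  original tags attached: no → false
Combine:
[1.1.2] false OR false = false
[1.1] false AND false = false
[1.2] exactly-one(true, true) = false
[1] false OR false = false
[2.1] false OR false = false
[2.2.1] false → false (antecedent false ⇒ implication holds) = true
[2.2] NOT true = false
[2.3] true OR false = true
[2] false OR false OR true = true
[3.1.1.2] false OR true = true
[3.1.1] false → true (antecedent false ⇒ implication holds) = true
[3.1.2.1.2] false AND false = false
[3.1.2.1] false OR false = false
[3.1.2] NOT false = true
[3.1] true OR true = true
[3] NOT true = false
[root] false OR true OR false = true
Overall: true → accepted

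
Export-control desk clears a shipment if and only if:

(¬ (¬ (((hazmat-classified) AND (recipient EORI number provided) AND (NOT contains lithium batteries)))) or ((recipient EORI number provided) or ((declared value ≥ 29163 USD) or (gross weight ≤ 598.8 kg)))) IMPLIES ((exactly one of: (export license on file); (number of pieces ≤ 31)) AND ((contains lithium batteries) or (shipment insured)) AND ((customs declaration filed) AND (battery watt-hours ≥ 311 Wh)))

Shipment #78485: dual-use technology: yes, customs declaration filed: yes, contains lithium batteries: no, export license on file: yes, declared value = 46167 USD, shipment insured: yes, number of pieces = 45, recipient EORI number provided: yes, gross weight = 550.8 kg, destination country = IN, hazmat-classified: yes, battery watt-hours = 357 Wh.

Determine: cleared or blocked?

Cleared

Atomic conditions:
  hazmat-classified: yes → true
  recipient EORI number provided: yes → true
  NOT contains lithium batteries: no → true
  declared value ≥ 29163 USD: 46167 ≥ 29163 is true
  gross weight ≤ 598.8 kg: 550.8 ≤ 598.8 is true
  export license on file: yes → true
  number of pieces ≤ 31: 45 ≤ 31 is false
  contains lithium batteries: no → false
  shipment insured: yes → true
  customs declaration filed: yes → true
  battery watt-hours ≥ 311 Wh: 357 ≥ 311 is true
Combine:
[1.1.1.1] true AND true AND true = true
[1.1.1] NOT true = false
[1.1] NOT false = true
[1.2.2] true OR true = true
[1.2] true OR true = true
[1] true OR true = true
[2.1] exactly-one(true, false) = true
[2.2] false OR true = true
[2.3] true AND true = true
[2] true AND true AND true = true
[root] true → true = true
Overall: true → cleared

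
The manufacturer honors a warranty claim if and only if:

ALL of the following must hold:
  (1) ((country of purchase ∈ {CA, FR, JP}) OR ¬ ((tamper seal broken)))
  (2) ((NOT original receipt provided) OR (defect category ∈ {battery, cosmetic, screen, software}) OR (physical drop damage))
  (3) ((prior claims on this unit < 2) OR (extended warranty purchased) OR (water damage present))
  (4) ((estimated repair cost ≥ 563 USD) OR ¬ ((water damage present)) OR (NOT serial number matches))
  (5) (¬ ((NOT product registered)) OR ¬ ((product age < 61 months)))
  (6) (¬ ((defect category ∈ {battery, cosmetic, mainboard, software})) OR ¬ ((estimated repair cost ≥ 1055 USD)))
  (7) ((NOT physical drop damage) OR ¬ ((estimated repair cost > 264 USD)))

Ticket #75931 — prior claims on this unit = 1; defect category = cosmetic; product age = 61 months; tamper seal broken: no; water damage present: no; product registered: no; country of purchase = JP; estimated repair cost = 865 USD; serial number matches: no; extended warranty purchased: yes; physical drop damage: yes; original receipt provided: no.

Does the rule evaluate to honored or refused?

Refused

Atomic conditions:
  country of purchase ∈ {CA, FR, JP}: JP is in the set → true
  tamper seal broken: no → false
  NOT original receipt provided: no → true
  defect category ∈ {battery, cosmetic, screen, software}: cosmetic is in the set → true
  physical drop damage: yes → true
  prior claims on this unit < 2: 1 < 2 is true
  extended warranty purchased: yes → true
  water damage present: no → false
  estimated repair cost ≥ 563 USD: 865 ≥ 563 is true
  NOT serial number matches: no → true
  NOT product registered: no → true
  product age < 61 months: 61 < 61 is false
  defect category ∈ {battery, cosmetic, mainboard, software}: cosmetic is in the set → true
  estimated repair cost ≥ 1055 USD: 865 ≥ 1055 is false
  NOT physical drop damage: yes → false
  estimated repair cost > 264 USD: 865 > 264 is true
Combine:
[1.2] NOT false = true
[1] true OR true = true
[2] true OR true OR true = true
[3] true OR true OR false = true
[4.2] NOT false = true
[4] true OR true OR true = true
[5.1] NOT true = false
[5.2] NOT false = true
[5] false OR true = true
[6.1] NOT true = false
[6.2] NOT false = true
[6] false OR true = true
[7.2] NOT true = false
[7] false OR false = false
[root] true AND true AND true AND true AND true AND true AND false = false
Overall: false → refused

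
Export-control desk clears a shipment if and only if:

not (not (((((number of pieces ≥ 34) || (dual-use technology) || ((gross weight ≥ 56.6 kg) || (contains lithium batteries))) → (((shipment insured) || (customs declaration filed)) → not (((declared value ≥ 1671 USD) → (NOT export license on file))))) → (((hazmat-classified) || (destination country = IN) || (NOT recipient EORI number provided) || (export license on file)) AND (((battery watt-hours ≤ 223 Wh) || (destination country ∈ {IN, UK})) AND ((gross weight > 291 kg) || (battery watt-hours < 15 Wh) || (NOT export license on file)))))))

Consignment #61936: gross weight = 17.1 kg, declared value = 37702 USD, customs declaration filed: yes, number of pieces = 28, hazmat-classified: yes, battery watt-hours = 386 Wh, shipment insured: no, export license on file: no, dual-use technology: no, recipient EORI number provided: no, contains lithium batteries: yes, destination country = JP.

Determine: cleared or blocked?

Cleared

Atomic conditions:
  number of pieces ≥ 34: 28 ≥ 34 is false
  dual-use technology: no → false
  gross weight ≥ 56.6 kg: 17.1 ≥ 56.6 is false
  contains lithium batteries: yes → true
  shipment insured: no → false
  customs declaration filed: yes → true
  declared value ≥ 1671 USD: 37702 ≥ 1671 is true
  NOT export license on file: no → true
  hazmat-classified: yes → true
  destination country = IN: JP == IN is false
  NOT recipient EORI number provided: no → true
  export license on file: no → false
  battery watt-hours ≤ 223 Wh: 386 ≤ 223 is false
  destination country ∈ {IN, UK}: JP is not in the set → false
  gross weight > 291 kg: 17.1 > 291 is false
  battery watt-hours < 15 Wh: 386 < 15 is false
Combine:
[1.1.1.1.3] false OR true = true
[1.1.1.1] false OR false OR true = true
[1.1.1.2.1] false OR true = true
[1.1.1.2.2.1] true → true = true
[1.1.1.2.2] NOT true = false
[1.1.1.2] true → false = false
[1.1.1] true → false = false
[1.1.2.1] true OR false OR true OR false = true
[1.1.2.2.1] false OR false = false
[1.1.2.2.2] false OR false OR true = true
[1.1.2.2] false AND true = false
[1.1.2] true AND false = false
[1.1] false → false (antecedent false ⇒ implication holds) = true
[1] NOT true = false
[root] NOT false = true
Overall: true → cleared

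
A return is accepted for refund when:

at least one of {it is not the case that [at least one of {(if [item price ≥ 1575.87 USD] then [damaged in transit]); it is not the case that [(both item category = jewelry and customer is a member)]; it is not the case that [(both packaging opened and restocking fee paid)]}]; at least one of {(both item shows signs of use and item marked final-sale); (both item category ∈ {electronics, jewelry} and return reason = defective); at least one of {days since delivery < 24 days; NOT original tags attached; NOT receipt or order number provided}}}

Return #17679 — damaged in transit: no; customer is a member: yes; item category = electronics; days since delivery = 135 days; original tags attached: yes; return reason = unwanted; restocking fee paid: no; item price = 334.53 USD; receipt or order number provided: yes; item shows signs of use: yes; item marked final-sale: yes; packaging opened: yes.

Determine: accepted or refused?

Accepted

Atomic conditions:
  item price ≥ 1575.87 USD: 334.53 ≥ 1575.87 is false
  damaged in transit: no → false
  item category = jewelry: electronics == jewelry is false
  customer is a member: yes → true
  packaging opened: yes → true
  restocking fee paid: no → false
  item shows signs of use: yes → true
  item marked final-sale: yes → true
  item category ∈ {electronics, jewelry}: electronics is in the set → true
  return reason = defective: unwanted == defective is false
  days since delivery < 24 days: 135 < 24 is false
  NOT original tags attached: yes → false
  NOT receipt or order number provided: yes → false
Combine:
[1.1.1] false → false (antecedent false ⇒ implication holds) = true
[1.1.2.1] false AND true = false
[1.1.2] NOT false = true
[1.1.3.1] true AND false = false
[1.1.3] NOT false = true
[1.1] true OR true OR true = true
[1] NOT true = false
[2.1] true AND true = true
[2.2] true AND false = false
[2.3] false OR false OR false = false
[2] true OR false OR false = true
[root] false OR true = true
Overall: true → accepted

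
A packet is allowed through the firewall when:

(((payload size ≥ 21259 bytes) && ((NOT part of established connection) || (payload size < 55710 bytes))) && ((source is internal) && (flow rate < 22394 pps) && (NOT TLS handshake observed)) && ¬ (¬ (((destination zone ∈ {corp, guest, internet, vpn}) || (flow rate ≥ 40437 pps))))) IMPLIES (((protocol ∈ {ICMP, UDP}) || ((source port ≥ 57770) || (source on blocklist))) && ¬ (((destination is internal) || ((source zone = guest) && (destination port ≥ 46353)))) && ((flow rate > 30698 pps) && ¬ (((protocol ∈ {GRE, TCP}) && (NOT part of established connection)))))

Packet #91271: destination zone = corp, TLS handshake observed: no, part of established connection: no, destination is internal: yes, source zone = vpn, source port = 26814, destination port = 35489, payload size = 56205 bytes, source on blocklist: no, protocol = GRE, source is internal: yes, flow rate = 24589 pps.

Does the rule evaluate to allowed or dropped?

Allowed

Atomic conditions:
  payload size ≥ 21259 bytes: 56205 ≥ 21259 is true
  NOT part of established connection: no → true
  payload size < 55710 bytes: 56205 < 55710 is false
  source is internal: yes → true
  flow rate < 22394 pps: 24589 < 22394 is false
  NOT TLS handshake observed: no → true
  destination zone ∈ {corp, guest, internet, vpn}: corp is in the set → true
  flow rate ≥ 40437 pps: 24589 ≥ 40437 is false
  protocol ∈ {ICMP, UDP}: GRE is not in the set → false
  source port ≥ 57770: 26814 ≥ 57770 is false
  source on blocklist: no → false
  destination is internal: yes → true
  source zone = guest: vpn == guest is false
  destination port ≥ 46353: 35489 ≥ 46353 is false
  flow rate > 30698 pps: 24589 > 30698 is false
  protocol ∈ {GRE, TCP}: GRE is in the set → true
Combine:
[1.1.2] true OR false = true
[1.1] true AND true = true
[1.2] true AND false AND true = false
[1.3.1.1] true OR false = true
[1.3.1] NOT true = false
[1.3] NOT false = true
[1] true AND false AND true = false
[2.1.2] false OR false = false
[2.1] false OR false = false
[2.2.1.2] false AND false = false
[2.2.1] true OR false = true
[2.2] NOT true = false
[2.3.2.1] true AND true = true
[2.3.2] NOT true = false
[2.3] false AND false = false
[2] false AND false AND false = false
[root] false → false (antecedent false ⇒ implication holds) = true
Overall: true → allowed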